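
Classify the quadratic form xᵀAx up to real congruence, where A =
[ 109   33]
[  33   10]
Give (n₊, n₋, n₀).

step 0: pivot 109 → sign +
step 1: pivot 1/109 → sign +
signature = (2, 0, 0)

Answer: (2, 0, 0)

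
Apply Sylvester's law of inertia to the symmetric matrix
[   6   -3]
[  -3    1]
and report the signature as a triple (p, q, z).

step 0: pivot 6 → sign +
step 1: pivot -1/2 → sign −
signature = (1, 1, 0)

Answer: (1, 1, 0)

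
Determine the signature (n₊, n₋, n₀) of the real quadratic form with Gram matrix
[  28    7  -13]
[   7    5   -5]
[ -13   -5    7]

step 0: pivot 28 → sign +
step 1: pivot 13/4 → sign +
step 2: pivot 2/91 → sign +
signature = (3, 0, 0)

Answer: (3, 0, 0)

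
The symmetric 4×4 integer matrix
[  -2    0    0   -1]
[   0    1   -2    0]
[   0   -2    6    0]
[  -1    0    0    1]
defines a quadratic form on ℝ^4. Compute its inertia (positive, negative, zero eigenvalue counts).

step 0: pivot -2 → sign −
step 1: pivot 1 → sign +
step 2: pivot 2 → sign +
step 3: pivot 3/2 → sign +
signature = (3, 1, 0)

Answer: (3, 1, 0)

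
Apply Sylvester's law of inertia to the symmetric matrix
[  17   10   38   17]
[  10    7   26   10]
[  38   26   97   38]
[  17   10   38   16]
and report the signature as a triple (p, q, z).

step 0: pivot 17 → sign +
step 1: pivot 19/17 → sign +
step 2: pivot 3/19 → sign +
step 3: pivot -1 → sign −
signature = (3, 1, 0)

Answer: (3, 1, 0)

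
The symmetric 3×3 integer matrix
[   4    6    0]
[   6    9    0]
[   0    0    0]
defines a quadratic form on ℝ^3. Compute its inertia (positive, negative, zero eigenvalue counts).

step 0: pivot 4 → sign +
step 1: row/col 1 already zero → sign 0
step 2: row/col 2 already zero → sign 0
signature = (1, 0, 2)

Answer: (1, 0, 2)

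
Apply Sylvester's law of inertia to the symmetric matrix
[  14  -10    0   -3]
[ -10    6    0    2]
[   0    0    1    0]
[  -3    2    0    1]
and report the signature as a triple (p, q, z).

Answer: (3, 1, 0)

Derivation:
step 0: pivot 14 → sign +
step 1: pivot -8/7 → sign −
step 2: pivot 1 → sign +
step 3: pivot 3/8 → sign +
signature = (3, 1, 0)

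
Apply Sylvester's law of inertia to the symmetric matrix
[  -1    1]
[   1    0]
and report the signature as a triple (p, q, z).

Answer: (1, 1, 0)

Derivation:
step 0: pivot -1 → sign −
step 1: pivot 1 → sign +
signature = (1, 1, 0)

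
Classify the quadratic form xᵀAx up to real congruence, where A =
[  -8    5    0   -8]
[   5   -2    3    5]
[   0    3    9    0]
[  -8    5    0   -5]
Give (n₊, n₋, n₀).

step 0: pivot -8 → sign −
step 1: pivot 9/8 → sign +
step 2: pivot 1 → sign +
step 3: pivot 3 → sign +
signature = (3, 1, 0)

Answer: (3, 1, 0)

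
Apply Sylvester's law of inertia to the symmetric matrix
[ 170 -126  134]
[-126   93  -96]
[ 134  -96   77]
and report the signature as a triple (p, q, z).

Answer: (1, 2, 0)

Derivation:
step 0: pivot 170 → sign +
step 1: pivot -33/85 → sign −
step 2: pivot -3/11 → sign −
signature = (1, 2, 0)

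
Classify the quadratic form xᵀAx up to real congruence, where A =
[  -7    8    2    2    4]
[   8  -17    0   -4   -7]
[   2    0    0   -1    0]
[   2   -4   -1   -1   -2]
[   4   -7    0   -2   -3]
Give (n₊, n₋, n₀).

Answer: (1, 4, 0)

Derivation:
step 0: pivot -7 → sign −
step 1: pivot -55/7 → sign −
step 2: pivot 68/55 → sign +
step 3: pivot -3/4 → sign −
step 4: pivot -2/17 → sign −
signature = (1, 4, 0)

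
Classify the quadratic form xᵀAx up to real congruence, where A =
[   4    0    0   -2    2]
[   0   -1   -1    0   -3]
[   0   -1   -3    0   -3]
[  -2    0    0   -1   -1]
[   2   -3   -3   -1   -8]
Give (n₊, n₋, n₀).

step 0: pivot 4 → sign +
step 1: pivot -1 → sign −
step 2: pivot -2 → sign −
step 3: pivot -2 → sign −
step 4: row/col 4 already zero → sign 0
signature = (1, 3, 1)

Answer: (1, 3, 1)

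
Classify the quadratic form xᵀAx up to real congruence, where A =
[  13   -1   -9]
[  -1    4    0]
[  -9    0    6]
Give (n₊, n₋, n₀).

step 0: pivot 13 → sign +
step 1: pivot 51/13 → sign +
step 2: pivot -6/17 → sign −
signature = (2, 1, 0)

Answer: (2, 1, 0)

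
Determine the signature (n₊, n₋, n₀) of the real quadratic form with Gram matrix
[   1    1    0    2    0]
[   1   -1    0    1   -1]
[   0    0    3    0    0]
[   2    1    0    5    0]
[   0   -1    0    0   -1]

step 0: pivot 1 → sign +
step 1: pivot -2 → sign −
step 2: pivot 3 → sign +
step 3: pivot 3/2 → sign +
step 4: pivot -2/3 → sign −
signature = (3, 2, 0)

Answer: (3, 2, 0)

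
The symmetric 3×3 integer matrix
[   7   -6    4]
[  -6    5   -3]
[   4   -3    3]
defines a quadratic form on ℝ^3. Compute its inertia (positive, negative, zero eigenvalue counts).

step 0: pivot 7 → sign +
step 1: pivot -1/7 → sign −
step 2: pivot 2 → sign +
signature = (2, 1, 0)

Answer: (2, 1, 0)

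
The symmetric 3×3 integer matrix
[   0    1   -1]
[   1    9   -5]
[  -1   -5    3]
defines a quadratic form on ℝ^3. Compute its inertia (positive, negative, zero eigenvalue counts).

step 0: pivot 9 → sign +
step 1: pivot -1/9 → sign −
step 2: pivot 2 → sign +
signature = (2, 1, 0)

Answer: (2, 1, 0)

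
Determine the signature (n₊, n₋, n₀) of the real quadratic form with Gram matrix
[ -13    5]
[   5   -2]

Answer: (0, 2, 0)

Derivation:
step 0: pivot -13 → sign −
step 1: pivot -1/13 → sign −
signature = (0, 2, 0)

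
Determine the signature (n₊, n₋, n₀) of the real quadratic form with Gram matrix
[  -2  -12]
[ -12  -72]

step 0: pivot -2 → sign −
step 1: row/col 1 already zero → sign 0
signature = (0, 1, 1)

Answer: (0, 1, 1)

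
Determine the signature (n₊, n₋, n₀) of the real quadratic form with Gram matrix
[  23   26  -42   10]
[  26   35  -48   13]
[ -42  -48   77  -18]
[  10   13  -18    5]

step 0: pivot 23 → sign +
step 1: pivot 129/23 → sign +
step 2: pivot 11/43 → sign +
step 3: pivot -6/11 → sign −
signature = (3, 1, 0)

Answer: (3, 1, 0)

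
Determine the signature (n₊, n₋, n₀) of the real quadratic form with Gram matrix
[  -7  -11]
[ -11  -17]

step 0: pivot -7 → sign −
step 1: pivot 2/7 → sign +
signature = (1, 1, 0)

Answer: (1, 1, 0)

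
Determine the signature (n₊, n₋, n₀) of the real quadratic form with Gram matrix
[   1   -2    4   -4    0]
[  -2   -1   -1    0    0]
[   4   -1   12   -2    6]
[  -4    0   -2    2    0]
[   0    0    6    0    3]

step 0: pivot 1 → sign +
step 1: pivot -5 → sign −
step 2: pivot 29/5 → sign +
step 3: pivot -74/29 → sign −
step 4: pivot 3/37 → sign +
signature = (3, 2, 0)

Answer: (3, 2, 0)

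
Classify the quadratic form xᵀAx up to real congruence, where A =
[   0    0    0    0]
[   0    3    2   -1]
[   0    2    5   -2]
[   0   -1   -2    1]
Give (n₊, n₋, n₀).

Answer: (3, 0, 1)

Derivation:
step 0: pivot 3 → sign +
step 1: pivot 11/3 → sign +
step 2: pivot 2/11 → sign +
step 3: row/col 3 already zero → sign 0
signature = (3, 0, 1)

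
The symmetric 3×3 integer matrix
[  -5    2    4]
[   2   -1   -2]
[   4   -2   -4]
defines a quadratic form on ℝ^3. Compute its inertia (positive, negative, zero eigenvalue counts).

step 0: pivot -5 → sign −
step 1: pivot -1/5 → sign −
step 2: row/col 2 already zero → sign 0
signature = (0, 2, 1)

Answer: (0, 2, 1)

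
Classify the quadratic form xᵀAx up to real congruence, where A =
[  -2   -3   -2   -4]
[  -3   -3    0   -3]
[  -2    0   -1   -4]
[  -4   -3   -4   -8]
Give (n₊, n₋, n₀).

step 0: pivot -2 → sign −
step 1: pivot 3/2 → sign +
step 2: pivot -5 → sign −
step 3: pivot 6/5 → sign +
signature = (2, 2, 0)

Answer: (2, 2, 0)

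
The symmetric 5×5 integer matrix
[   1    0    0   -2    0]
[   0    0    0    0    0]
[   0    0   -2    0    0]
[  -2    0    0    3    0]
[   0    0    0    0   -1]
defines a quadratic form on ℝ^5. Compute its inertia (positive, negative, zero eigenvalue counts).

step 0: pivot 1 → sign +
step 1: pivot -2 → sign −
step 2: pivot -1 → sign −
step 3: pivot -1 → sign −
step 4: row/col 4 already zero → sign 0
signature = (1, 3, 1)

Answer: (1, 3, 1)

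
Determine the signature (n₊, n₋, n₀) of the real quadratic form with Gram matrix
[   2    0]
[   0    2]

step 0: pivot 2 → sign +
step 1: pivot 2 → sign +
signature = (2, 0, 0)

Answer: (2, 0, 0)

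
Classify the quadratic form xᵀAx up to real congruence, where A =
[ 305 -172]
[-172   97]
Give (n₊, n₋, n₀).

Answer: (2, 0, 0)

Derivation:
step 0: pivot 305 → sign +
step 1: pivot 1/305 → sign +
signature = (2, 0, 0)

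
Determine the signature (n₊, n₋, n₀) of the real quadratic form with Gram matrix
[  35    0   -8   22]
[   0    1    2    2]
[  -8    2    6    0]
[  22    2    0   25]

Answer: (4, 0, 0)

Derivation:
step 0: pivot 35 → sign +
step 1: pivot 1 → sign +
step 2: pivot 6/35 → sign +
step 3: pivot 1 → sign +
signature = (4, 0, 0)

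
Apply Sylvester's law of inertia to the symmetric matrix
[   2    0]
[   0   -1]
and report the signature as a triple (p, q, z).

step 0: pivot 2 → sign +
step 1: pivot -1 → sign −
signature = (1, 1, 0)

Answer: (1, 1, 0)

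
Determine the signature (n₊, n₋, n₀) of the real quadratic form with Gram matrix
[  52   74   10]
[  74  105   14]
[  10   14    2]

step 0: pivot 52 → sign +
step 1: pivot -4/13 → sign −
step 2: pivot 1/4 → sign +
signature = (2, 1, 0)

Answer: (2, 1, 0)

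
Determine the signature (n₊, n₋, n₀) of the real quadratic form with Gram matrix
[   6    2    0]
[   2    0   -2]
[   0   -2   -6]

step 0: pivot 6 → sign +
step 1: pivot -2/3 → sign −
step 2: row/col 2 already zero → sign 0
signature = (1, 1, 1)

Answer: (1, 1, 1)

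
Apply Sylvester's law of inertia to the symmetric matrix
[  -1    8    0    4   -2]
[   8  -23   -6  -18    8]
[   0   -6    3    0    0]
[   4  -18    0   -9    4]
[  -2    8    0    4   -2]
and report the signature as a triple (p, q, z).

step 0: pivot -1 → sign −
step 1: pivot 41 → sign +
step 2: pivot 87/41 → sign +
step 3: pivot 7/29 → sign +
step 4: pivot -2/7 → sign −
signature = (3, 2, 0)

Answer: (3, 2, 0)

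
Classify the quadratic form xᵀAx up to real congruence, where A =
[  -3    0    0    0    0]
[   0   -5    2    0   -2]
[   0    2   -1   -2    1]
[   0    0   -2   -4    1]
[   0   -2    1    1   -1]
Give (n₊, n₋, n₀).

step 0: pivot -3 → sign −
step 1: pivot -5 → sign −
step 2: pivot -1/5 → sign −
step 3: pivot 16 → sign +
step 4: pivot -1/16 → sign −
signature = (1, 4, 0)

Answer: (1, 4, 0)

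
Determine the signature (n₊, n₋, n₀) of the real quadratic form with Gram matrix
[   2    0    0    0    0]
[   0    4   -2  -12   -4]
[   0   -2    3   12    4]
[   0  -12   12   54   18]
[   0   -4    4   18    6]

step 0: pivot 2 → sign +
step 1: pivot 4 → sign +
step 2: pivot 2 → sign +
step 3: row/col 3 already zero → sign 0
step 4: row/col 4 already zero → sign 0
signature = (3, 0, 2)

Answer: (3, 0, 2)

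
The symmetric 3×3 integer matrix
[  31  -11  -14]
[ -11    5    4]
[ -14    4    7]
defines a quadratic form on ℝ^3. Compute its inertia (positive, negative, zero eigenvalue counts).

step 0: pivot 31 → sign +
step 1: pivot 34/31 → sign +
step 2: pivot -3/17 → sign −
signature = (2, 1, 0)

Answer: (2, 1, 0)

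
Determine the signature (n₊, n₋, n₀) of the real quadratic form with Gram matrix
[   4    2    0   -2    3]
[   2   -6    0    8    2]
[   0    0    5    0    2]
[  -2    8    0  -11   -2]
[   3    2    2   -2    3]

Answer: (3, 2, 0)

Derivation:
step 0: pivot 4 → sign +
step 1: pivot -7 → sign −
step 2: pivot 5 → sign +
step 3: pivot -3/7 → sign −
step 4: pivot 1/30 → sign +
signature = (3, 2, 0)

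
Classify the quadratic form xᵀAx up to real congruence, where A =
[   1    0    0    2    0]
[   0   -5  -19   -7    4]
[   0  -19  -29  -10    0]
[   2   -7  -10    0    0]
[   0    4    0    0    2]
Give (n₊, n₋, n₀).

step 0: pivot 1 → sign +
step 1: pivot -5 → sign −
step 2: pivot 216/5 → sign +
step 3: pivot -125/216 → sign −
step 4: pivot -6/125 → sign −
signature = (2, 3, 0)

Answer: (2, 3, 0)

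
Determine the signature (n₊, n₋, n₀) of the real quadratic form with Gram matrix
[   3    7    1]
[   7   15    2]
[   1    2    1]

step 0: pivot 3 → sign +
step 1: pivot -4/3 → sign −
step 2: pivot 3/4 → sign +
signature = (2, 1, 0)

Answer: (2, 1, 0)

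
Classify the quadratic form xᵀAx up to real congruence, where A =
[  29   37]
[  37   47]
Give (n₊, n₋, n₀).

Answer: (1, 1, 0)

Derivation:
step 0: pivot 29 → sign +
step 1: pivot -6/29 → sign −
signature = (1, 1, 0)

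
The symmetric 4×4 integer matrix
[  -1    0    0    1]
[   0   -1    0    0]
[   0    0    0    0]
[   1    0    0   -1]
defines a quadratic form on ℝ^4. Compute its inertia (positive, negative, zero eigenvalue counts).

Answer: (0, 2, 2)

Derivation:
step 0: pivot -1 → sign −
step 1: pivot -1 → sign −
step 2: row/col 2 already zero → sign 0
step 3: row/col 3 already zero → sign 0
signature = (0, 2, 2)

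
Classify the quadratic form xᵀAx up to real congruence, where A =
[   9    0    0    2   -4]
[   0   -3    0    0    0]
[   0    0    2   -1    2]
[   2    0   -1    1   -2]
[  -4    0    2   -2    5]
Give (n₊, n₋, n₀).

step 0: pivot 9 → sign +
step 1: pivot -3 → sign −
step 2: pivot 2 → sign +
step 3: pivot 1/18 → sign +
step 4: pivot 1 → sign +
signature = (4, 1, 0)

Answer: (4, 1, 0)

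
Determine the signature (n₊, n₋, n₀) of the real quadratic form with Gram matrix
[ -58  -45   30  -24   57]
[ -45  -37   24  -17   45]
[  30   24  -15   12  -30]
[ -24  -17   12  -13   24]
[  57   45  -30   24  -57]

step 0: pivot -58 → sign −
step 1: pivot -121/58 → sign −
step 2: pivot 93/121 → sign +
step 3: pivot -57/31 → sign −
step 4: pivot -3/19 → sign −
signature = (1, 4, 0)

Answer: (1, 4, 0)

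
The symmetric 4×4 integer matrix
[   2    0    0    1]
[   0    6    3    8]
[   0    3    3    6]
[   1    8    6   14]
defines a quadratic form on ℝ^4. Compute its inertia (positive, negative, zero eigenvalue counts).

step 0: pivot 2 → sign +
step 1: pivot 6 → sign +
step 2: pivot 3/2 → sign +
step 3: pivot 1/6 → sign +
signature = (4, 0, 0)

Answer: (4, 0, 0)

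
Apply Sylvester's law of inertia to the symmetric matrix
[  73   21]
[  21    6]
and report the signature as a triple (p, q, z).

step 0: pivot 73 → sign +
step 1: pivot -3/73 → sign −
signature = (1, 1, 0)

Answer: (1, 1, 0)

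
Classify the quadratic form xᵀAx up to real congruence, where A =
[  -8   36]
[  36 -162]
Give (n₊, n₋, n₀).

Answer: (0, 1, 1)

Derivation:
step 0: pivot -8 → sign −
step 1: row/col 1 already zero → sign 0
signature = (0, 1, 1)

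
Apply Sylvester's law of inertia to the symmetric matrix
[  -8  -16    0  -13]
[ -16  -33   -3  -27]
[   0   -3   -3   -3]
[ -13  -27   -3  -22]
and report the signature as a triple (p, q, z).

Answer: (2, 2, 0)

Derivation:
step 0: pivot -8 → sign −
step 1: pivot -1 → sign −
step 2: pivot 6 → sign +
step 3: pivot 1/8 → sign +
signature = (2, 2, 0)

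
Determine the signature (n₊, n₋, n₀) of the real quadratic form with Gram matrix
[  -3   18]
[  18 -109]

step 0: pivot -3 → sign −
step 1: pivot -1 → sign −
signature = (0, 2, 0)

Answer: (0, 2, 0)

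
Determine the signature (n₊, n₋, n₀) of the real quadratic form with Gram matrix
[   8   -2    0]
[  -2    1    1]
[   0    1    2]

step 0: pivot 8 → sign +
step 1: pivot 1/2 → sign +
step 2: row/col 2 already zero → sign 0
signature = (2, 0, 1)

Answer: (2, 0, 1)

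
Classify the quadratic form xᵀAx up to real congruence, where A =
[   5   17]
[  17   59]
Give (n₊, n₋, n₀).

step 0: pivot 5 → sign +
step 1: pivot 6/5 → sign +
signature = (2, 0, 0)

Answer: (2, 0, 0)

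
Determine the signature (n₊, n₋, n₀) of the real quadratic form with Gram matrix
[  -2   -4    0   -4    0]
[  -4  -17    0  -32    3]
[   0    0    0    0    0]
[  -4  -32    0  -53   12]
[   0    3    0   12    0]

Answer: (2, 2, 1)

Derivation:
step 0: pivot -2 → sign −
step 1: pivot -9 → sign −
step 2: pivot 19 → sign +
step 3: pivot 3/19 → sign +
step 4: row/col 4 already zero → sign 0
signature = (2, 2, 1)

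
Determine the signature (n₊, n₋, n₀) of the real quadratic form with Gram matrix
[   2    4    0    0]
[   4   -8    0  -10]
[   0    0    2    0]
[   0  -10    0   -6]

Answer: (3, 1, 0)

Derivation:
step 0: pivot 2 → sign +
step 1: pivot -16 → sign −
step 2: pivot 2 → sign +
step 3: pivot 1/4 → sign +
signature = (3, 1, 0)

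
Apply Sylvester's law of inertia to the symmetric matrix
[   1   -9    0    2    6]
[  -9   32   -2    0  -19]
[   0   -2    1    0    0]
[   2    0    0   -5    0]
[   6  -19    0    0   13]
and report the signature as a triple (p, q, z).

step 0: pivot 1 → sign +
step 1: pivot -49 → sign −
step 2: pivot 53/49 → sign +
step 3: pivot -153/53 → sign −
step 4: pivot 2/17 → sign +
signature = (3, 2, 0)

Answer: (3, 2, 0)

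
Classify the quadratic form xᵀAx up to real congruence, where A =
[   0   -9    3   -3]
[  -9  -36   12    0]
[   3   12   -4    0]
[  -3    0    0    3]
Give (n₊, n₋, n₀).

step 0: pivot -36 → sign −
step 1: pivot 9/4 → sign +
step 2: pivot -1 → sign −
step 3: row/col 3 already zero → sign 0
signature = (1, 2, 1)

Answer: (1, 2, 1)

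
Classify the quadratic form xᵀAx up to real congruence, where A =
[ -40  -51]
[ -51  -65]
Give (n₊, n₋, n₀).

step 0: pivot -40 → sign −
step 1: pivot 1/40 → sign +
signature = (1, 1, 0)

Answer: (1, 1, 0)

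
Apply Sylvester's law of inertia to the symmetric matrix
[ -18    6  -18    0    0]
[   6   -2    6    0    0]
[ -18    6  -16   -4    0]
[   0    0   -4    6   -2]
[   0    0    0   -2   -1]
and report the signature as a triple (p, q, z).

step 0: pivot -18 → sign −
step 1: pivot 2 → sign +
step 2: pivot -2 → sign −
step 3: pivot 1 → sign +
step 4: row/col 4 already zero → sign 0
signature = (2, 2, 1)

Answer: (2, 2, 1)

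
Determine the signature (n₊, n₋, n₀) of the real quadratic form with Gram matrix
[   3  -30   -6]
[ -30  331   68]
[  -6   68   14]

step 0: pivot 3 → sign +
step 1: pivot 31 → sign +
step 2: pivot -2/31 → sign −
signature = (2, 1, 0)

Answer: (2, 1, 0)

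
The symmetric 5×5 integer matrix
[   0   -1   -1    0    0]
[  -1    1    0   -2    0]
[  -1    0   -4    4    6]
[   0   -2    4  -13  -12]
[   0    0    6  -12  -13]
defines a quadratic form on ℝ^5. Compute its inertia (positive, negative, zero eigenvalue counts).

step 0: pivot 1 → sign +
step 1: pivot -1 → sign −
step 2: pivot -3 → sign −
step 3: pivot -1 → sign −
step 4: pivot -1 → sign −
signature = (1, 4, 0)

Answer: (1, 4, 0)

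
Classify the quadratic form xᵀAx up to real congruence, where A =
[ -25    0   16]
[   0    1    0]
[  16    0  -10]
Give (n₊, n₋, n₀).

Answer: (2, 1, 0)

Derivation:
step 0: pivot -25 → sign −
step 1: pivot 1 → sign +
step 2: pivot 6/25 → sign +
signature = (2, 1, 0)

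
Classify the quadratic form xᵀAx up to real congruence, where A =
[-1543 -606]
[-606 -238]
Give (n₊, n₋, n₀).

step 0: pivot -1543 → sign −
step 1: pivot 2/1543 → sign +
signature = (1, 1, 0)

Answer: (1, 1, 0)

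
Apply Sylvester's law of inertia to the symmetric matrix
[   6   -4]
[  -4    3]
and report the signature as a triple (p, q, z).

Answer: (2, 0, 0)

Derivation:
step 0: pivot 6 → sign +
step 1: pivot 1/3 → sign +
signature = (2, 0, 0)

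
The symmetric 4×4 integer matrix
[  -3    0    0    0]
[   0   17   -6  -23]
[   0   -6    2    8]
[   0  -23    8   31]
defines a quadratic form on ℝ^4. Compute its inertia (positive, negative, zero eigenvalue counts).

step 0: pivot -3 → sign −
step 1: pivot 17 → sign +
step 2: pivot -2/17 → sign −
step 3: row/col 3 already zero → sign 0
signature = (1, 2, 1)

Answer: (1, 2, 1)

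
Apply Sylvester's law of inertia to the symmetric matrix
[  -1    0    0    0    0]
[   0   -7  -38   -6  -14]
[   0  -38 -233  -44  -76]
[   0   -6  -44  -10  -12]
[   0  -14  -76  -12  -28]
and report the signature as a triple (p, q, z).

step 0: pivot -1 → sign −
step 1: pivot -7 → sign −
step 2: pivot -187/7 → sign −
step 3: pivot 6/187 → sign +
step 4: row/col 4 already zero → sign 0
signature = (1, 3, 1)

Answer: (1, 3, 1)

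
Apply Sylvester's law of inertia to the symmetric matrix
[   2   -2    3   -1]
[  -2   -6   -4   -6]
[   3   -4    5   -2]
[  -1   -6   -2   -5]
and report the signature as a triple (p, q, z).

step 0: pivot 2 → sign +
step 1: pivot -8 → sign −
step 2: pivot 5/8 → sign +
step 3: pivot 2/5 → sign +
signature = (3, 1, 0)

Answer: (3, 1, 0)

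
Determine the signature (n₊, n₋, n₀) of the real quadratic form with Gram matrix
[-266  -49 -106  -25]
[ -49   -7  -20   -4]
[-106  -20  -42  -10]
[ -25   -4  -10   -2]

Answer: (3, 1, 0)

Derivation:
step 0: pivot -266 → sign −
step 1: pivot 77/38 → sign +
step 2: pivot 10/77 → sign +
step 3: pivot 3/35 → sign +
signature = (3, 1, 0)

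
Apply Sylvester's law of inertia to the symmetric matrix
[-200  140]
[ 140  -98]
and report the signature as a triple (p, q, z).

Answer: (0, 1, 1)

Derivation:
step 0: pivot -200 → sign −
step 1: row/col 1 already zero → sign 0
signature = (0, 1, 1)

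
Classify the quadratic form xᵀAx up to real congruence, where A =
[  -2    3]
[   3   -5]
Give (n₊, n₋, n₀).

step 0: pivot -2 → sign −
step 1: pivot -1/2 → sign −
signature = (0, 2, 0)

Answer: (0, 2, 0)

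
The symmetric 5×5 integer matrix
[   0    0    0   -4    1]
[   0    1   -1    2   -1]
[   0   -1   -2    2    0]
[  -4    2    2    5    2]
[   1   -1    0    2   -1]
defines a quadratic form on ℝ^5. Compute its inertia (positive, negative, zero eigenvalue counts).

Answer: (3, 2, 0)

Derivation:
step 0: pivot 1 → sign +
step 1: pivot -3 → sign −
step 2: pivot 19/3 → sign +
step 3: pivot -48/19 → sign −
step 4: pivot 1/16 → sign +
signature = (3, 2, 0)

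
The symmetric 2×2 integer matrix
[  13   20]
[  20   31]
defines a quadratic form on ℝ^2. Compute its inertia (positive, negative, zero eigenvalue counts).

step 0: pivot 13 → sign +
step 1: pivot 3/13 → sign +
signature = (2, 0, 0)

Answer: (2, 0, 0)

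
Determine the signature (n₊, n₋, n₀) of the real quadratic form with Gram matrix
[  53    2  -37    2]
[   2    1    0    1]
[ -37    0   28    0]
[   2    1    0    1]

Answer: (3, 0, 1)

Derivation:
step 0: pivot 53 → sign +
step 1: pivot 49/53 → sign +
step 2: pivot 3/49 → sign +
step 3: row/col 3 already zero → sign 0
signature = (3, 0, 1)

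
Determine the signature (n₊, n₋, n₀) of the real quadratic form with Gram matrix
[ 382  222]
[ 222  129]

step 0: pivot 382 → sign +
step 1: pivot -3/191 → sign −
signature = (1, 1, 0)

Answer: (1, 1, 0)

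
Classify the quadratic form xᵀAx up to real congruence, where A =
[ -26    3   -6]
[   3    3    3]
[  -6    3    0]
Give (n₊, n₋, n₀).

Answer: (1, 2, 0)

Derivation:
step 0: pivot -26 → sign −
step 1: pivot 87/26 → sign +
step 2: pivot -6/29 → sign −
signature = (1, 2, 0)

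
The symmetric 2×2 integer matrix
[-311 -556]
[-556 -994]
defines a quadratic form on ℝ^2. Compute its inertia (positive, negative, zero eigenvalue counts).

step 0: pivot -311 → sign −
step 1: pivot 2/311 → sign +
signature = (1, 1, 0)

Answer: (1, 1, 0)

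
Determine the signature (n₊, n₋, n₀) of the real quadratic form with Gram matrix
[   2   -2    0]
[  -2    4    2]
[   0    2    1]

step 0: pivot 2 → sign +
step 1: pivot 2 → sign +
step 2: pivot -1 → sign −
signature = (2, 1, 0)

Answer: (2, 1, 0)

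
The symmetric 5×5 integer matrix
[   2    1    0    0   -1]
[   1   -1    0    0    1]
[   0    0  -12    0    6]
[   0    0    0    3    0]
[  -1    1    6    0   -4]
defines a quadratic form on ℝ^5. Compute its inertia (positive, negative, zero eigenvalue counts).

step 0: pivot 2 → sign +
step 1: pivot -3/2 → sign −
step 2: pivot -12 → sign −
step 3: pivot 3 → sign +
step 4: row/col 4 already zero → sign 0
signature = (2, 2, 1)

Answer: (2, 2, 1)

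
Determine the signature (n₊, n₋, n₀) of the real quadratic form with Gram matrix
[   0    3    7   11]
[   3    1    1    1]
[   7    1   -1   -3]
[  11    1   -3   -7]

Answer: (1, 2, 1)

Derivation:
step 0: pivot 1 → sign +
step 1: pivot -9 → sign −
step 2: pivot -2/9 → sign −
step 3: row/col 3 already zero → sign 0
signature = (1, 2, 1)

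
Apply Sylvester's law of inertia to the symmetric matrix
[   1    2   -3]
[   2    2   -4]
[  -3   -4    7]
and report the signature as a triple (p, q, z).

step 0: pivot 1 → sign +
step 1: pivot -2 → sign −
step 2: row/col 2 already zero → sign 0
signature = (1, 1, 1)

Answer: (1, 1, 1)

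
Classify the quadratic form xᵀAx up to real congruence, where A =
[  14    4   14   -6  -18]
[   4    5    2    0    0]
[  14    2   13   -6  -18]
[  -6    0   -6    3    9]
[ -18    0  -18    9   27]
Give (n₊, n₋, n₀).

Answer: (3, 1, 1)

Derivation:
step 0: pivot 14 → sign +
step 1: pivot 27/7 → sign +
step 2: pivot -55/27 → sign −
step 3: pivot 3/55 → sign +
step 4: row/col 4 already zero → sign 0
signature = (3, 1, 1)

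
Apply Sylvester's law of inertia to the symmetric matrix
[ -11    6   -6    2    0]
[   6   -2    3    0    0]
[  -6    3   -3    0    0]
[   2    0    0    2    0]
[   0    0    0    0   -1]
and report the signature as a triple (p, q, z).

Answer: (2, 3, 0)

Derivation:
step 0: pivot -11 → sign −
step 1: pivot 14/11 → sign +
step 2: pivot 3/14 → sign +
step 3: pivot -2 → sign −
step 4: pivot -1 → sign −
signature = (2, 3, 0)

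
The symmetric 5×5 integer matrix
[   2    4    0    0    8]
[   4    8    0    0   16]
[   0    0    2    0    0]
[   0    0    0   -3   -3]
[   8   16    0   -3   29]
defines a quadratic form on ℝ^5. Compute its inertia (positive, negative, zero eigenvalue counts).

step 0: pivot 2 → sign +
step 1: pivot 2 → sign +
step 2: pivot -3 → sign −
step 3: row/col 3 already zero → sign 0
step 4: row/col 4 already zero → sign 0
signature = (2, 1, 2)

Answer: (2, 1, 2)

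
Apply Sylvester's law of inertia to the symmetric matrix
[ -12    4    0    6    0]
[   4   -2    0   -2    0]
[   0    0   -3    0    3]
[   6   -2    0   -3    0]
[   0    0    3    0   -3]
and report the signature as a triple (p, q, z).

step 0: pivot -12 → sign −
step 1: pivot -2/3 → sign −
step 2: pivot -3 → sign −
step 3: row/col 3 already zero → sign 0
step 4: row/col 4 already zero → sign 0
signature = (0, 3, 2)

Answer: (0, 3, 2)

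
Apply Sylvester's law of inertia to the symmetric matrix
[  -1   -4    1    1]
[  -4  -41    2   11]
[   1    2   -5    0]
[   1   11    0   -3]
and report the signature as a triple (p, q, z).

Answer: (1, 3, 0)

Derivation:
step 0: pivot -1 → sign −
step 1: pivot -25 → sign −
step 2: pivot -96/25 → sign −
step 3: pivot 1/96 → sign +
signature = (1, 3, 0)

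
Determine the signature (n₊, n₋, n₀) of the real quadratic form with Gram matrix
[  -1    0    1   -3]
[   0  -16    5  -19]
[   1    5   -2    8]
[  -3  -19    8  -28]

Answer: (2, 2, 0)

Derivation:
step 0: pivot -1 → sign −
step 1: pivot -16 → sign −
step 2: pivot 9/16 → sign +
step 3: pivot 2 → sign +
signature = (2, 2, 0)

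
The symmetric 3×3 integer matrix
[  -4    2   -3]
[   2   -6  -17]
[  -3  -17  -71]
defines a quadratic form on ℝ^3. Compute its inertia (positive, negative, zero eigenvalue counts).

Answer: (0, 3, 0)

Derivation:
step 0: pivot -4 → sign −
step 1: pivot -5 → sign −
step 2: pivot -3/10 → sign −
signature = (0, 3, 0)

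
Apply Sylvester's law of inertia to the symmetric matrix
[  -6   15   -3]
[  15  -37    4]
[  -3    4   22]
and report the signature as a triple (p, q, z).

Answer: (1, 2, 0)

Derivation:
step 0: pivot -6 → sign −
step 1: pivot 1/2 → sign +
step 2: pivot -1 → sign −
signature = (1, 2, 0)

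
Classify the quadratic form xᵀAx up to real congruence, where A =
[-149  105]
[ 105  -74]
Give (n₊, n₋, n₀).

step 0: pivot -149 → sign −
step 1: pivot -1/149 → sign −
signature = (0, 2, 0)

Answer: (0, 2, 0)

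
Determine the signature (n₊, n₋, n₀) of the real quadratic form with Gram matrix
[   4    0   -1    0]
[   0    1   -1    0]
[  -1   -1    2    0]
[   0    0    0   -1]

Answer: (3, 1, 0)

Derivation:
step 0: pivot 4 → sign +
step 1: pivot 1 → sign +
step 2: pivot 3/4 → sign +
step 3: pivot -1 → sign −
signature = (3, 1, 0)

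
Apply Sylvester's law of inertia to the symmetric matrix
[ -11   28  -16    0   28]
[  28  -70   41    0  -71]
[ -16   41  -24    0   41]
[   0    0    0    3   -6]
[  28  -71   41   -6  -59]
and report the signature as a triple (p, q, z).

step 0: pivot -11 → sign −
step 1: pivot 14/11 → sign +
step 2: pivot -11/14 → sign −
step 3: pivot 3 → sign +
step 4: pivot 3/11 → sign +
signature = (3, 2, 0)

Answer: (3, 2, 0)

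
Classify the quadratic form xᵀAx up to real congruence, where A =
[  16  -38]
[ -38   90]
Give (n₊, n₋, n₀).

step 0: pivot 16 → sign +
step 1: pivot -1/4 → sign −
signature = (1, 1, 0)

Answer: (1, 1, 0)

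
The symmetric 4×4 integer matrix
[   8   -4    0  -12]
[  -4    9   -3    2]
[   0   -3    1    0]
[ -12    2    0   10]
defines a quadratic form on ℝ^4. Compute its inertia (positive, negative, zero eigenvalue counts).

step 0: pivot 8 → sign +
step 1: pivot 7 → sign +
step 2: pivot -2/7 → sign −
step 3: row/col 3 already zero → sign 0
signature = (2, 1, 1)

Answer: (2, 1, 1)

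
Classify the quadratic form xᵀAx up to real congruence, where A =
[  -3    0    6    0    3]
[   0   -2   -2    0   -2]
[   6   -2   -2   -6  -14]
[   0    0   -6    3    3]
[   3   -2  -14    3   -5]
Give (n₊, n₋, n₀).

step 0: pivot -3 → sign −
step 1: pivot -2 → sign −
step 2: pivot 12 → sign +
step 3: pivot -3 → sign −
step 4: row/col 4 already zero → sign 0
signature = (1, 3, 1)

Answer: (1, 3, 1)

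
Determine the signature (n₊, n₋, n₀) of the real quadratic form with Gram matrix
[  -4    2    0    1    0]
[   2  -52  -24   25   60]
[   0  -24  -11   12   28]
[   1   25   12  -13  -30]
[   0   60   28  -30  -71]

Answer: (1, 3, 1)

Derivation:
step 0: pivot -4 → sign −
step 1: pivot -51 → sign −
step 2: pivot 5/17 → sign +
step 3: pivot -3/5 → sign −
step 4: row/col 4 already zero → sign 0
signature = (1, 3, 1)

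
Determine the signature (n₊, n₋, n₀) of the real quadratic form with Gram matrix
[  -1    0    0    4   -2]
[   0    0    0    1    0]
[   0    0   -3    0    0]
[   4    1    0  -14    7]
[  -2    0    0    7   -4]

step 0: pivot -1 → sign −
step 1: pivot -3 → sign −
step 2: pivot 2 → sign +
step 3: pivot -1/2 → sign −
step 4: row/col 4 already zero → sign 0
signature = (1, 3, 1)

Answer: (1, 3, 1)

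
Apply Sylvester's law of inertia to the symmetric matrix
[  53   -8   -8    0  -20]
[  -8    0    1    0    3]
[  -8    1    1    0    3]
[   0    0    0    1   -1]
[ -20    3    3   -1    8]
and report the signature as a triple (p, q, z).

step 0: pivot 53 → sign +
step 1: pivot -64/53 → sign −
step 2: pivot -11/64 → sign −
step 3: pivot 1 → sign +
step 4: pivot -6/11 → sign −
signature = (2, 3, 0)

Answer: (2, 3, 0)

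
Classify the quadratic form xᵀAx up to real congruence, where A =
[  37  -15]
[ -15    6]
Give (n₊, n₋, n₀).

step 0: pivot 37 → sign +
step 1: pivot -3/37 → sign −
signature = (1, 1, 0)

Answer: (1, 1, 0)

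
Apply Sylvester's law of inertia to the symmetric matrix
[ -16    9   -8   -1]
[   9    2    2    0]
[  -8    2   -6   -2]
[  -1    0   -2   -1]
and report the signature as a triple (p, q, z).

step 0: pivot -16 → sign −
step 1: pivot 113/16 → sign +
step 2: pivot -326/113 → sign −
step 3: pivot 3/163 → sign +
signature = (2, 2, 0)

Answer: (2, 2, 0)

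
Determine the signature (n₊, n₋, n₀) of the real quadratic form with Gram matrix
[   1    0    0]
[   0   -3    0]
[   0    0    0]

step 0: pivot 1 → sign +
step 1: pivot -3 → sign −
step 2: row/col 2 already zero → sign 0
signature = (1, 1, 1)

Answer: (1, 1, 1)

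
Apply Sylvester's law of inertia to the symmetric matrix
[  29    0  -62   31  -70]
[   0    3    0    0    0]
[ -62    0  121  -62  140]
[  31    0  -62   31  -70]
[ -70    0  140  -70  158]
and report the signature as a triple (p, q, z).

step 0: pivot 29 → sign +
step 1: pivot 3 → sign +
step 2: pivot -335/29 → sign −
step 3: pivot -186/335 → sign −
step 4: pivot -2/31 → sign −
signature = (2, 3, 0)

Answer: (2, 3, 0)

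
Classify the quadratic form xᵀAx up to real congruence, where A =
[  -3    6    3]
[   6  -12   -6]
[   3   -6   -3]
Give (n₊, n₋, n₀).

Answer: (0, 1, 2)

Derivation:
step 0: pivot -3 → sign −
step 1: row/col 1 already zero → sign 0
step 2: row/col 2 already zero → sign 0
signature = (0, 1, 2)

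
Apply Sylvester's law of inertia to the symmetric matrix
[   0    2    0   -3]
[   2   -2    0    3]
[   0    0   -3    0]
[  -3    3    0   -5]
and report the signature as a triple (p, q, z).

Answer: (1, 3, 0)

Derivation:
step 0: pivot -2 → sign −
step 1: pivot 2 → sign +
step 2: pivot -3 → sign −
step 3: pivot -1/2 → sign −
signature = (1, 3, 0)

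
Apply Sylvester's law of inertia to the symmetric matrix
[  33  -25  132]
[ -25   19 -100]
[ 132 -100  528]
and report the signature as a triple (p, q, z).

Answer: (2, 0, 1)

Derivation:
step 0: pivot 33 → sign +
step 1: pivot 2/33 → sign +
step 2: row/col 2 already zero → sign 0
signature = (2, 0, 1)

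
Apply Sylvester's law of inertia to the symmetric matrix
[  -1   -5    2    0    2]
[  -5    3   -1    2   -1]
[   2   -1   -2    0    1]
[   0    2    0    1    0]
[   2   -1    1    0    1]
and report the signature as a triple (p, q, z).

step 0: pivot -1 → sign −
step 1: pivot 28 → sign +
step 2: pivot -65/28 → sign −
step 3: pivot 73/65 → sign +
step 4: pivot -3/73 → sign −
signature = (2, 3, 0)

Answer: (2, 3, 0)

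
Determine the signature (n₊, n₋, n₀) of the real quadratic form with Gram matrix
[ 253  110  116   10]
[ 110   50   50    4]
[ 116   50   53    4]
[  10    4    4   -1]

step 0: pivot 253 → sign +
step 1: pivot 50/23 → sign +
step 2: pivot -3/11 → sign −
step 3: pivot 3/25 → sign +
signature = (3, 1, 0)

Answer: (3, 1, 0)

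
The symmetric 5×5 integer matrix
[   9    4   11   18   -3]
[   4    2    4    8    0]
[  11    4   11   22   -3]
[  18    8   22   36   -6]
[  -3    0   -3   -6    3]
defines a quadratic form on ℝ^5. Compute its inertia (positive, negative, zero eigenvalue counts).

Answer: (2, 1, 2)

Derivation:
step 0: pivot 9 → sign +
step 1: pivot 2/9 → sign +
step 2: pivot -6 → sign −
step 3: row/col 3 already zero → sign 0
step 4: row/col 4 already zero → sign 0
signature = (2, 1, 2)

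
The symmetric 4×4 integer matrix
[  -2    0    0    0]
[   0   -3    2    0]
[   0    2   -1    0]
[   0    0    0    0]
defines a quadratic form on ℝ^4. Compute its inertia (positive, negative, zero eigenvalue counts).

Answer: (1, 2, 1)

Derivation:
step 0: pivot -2 → sign −
step 1: pivot -3 → sign −
step 2: pivot 1/3 → sign +
step 3: row/col 3 already zero → sign 0
signature = (1, 2, 1)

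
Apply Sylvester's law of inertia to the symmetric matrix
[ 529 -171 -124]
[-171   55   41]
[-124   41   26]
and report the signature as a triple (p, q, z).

step 0: pivot 529 → sign +
step 1: pivot -146/529 → sign −
step 2: pivot -3/146 → sign −
signature = (1, 2, 0)

Answer: (1, 2, 0)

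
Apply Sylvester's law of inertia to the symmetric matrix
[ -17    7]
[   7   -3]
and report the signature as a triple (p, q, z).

step 0: pivot -17 → sign −
step 1: pivot -2/17 → sign −
signature = (0, 2, 0)

Answer: (0, 2, 0)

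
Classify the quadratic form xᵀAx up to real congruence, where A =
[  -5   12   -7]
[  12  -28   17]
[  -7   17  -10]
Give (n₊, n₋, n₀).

step 0: pivot -5 → sign −
step 1: pivot 4/5 → sign +
step 2: pivot -1/4 → sign −
signature = (1, 2, 0)

Answer: (1, 2, 0)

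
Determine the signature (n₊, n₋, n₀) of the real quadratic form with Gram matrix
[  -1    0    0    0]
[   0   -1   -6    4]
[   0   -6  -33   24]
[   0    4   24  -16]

step 0: pivot -1 → sign −
step 1: pivot -1 → sign −
step 2: pivot 3 → sign +
step 3: row/col 3 already zero → sign 0
signature = (1, 2, 1)

Answer: (1, 2, 1)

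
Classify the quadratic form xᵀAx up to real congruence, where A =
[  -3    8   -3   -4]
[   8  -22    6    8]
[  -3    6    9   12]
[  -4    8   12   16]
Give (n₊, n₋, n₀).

Answer: (1, 2, 1)

Derivation:
step 0: pivot -3 → sign −
step 1: pivot -2/3 → sign −
step 2: pivot 18 → sign +
step 3: row/col 3 already zero → sign 0
signature = (1, 2, 1)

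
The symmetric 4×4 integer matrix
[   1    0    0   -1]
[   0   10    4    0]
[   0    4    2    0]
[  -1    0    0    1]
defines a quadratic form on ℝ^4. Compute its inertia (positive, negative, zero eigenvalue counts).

step 0: pivot 1 → sign +
step 1: pivot 10 → sign +
step 2: pivot 2/5 → sign +
step 3: row/col 3 already zero → sign 0
signature = (3, 0, 1)

Answer: (3, 0, 1)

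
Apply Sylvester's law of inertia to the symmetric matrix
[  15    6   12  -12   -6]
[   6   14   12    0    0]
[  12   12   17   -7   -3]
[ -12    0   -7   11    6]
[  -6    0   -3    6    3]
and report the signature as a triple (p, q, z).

step 0: pivot 15 → sign +
step 1: pivot 58/5 → sign +
step 2: pivot 85/29 → sign +
step 3: pivot -54/85 → sign −
step 4: pivot 1/6 → sign +
signature = (4, 1, 0)

Answer: (4, 1, 0)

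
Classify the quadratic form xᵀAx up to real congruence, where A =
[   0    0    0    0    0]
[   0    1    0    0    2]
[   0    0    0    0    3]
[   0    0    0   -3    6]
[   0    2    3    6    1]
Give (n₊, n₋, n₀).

step 0: pivot 1 → sign +
step 1: pivot -3 → sign −
step 2: pivot 9 → sign +
step 3: pivot -1 → sign −
step 4: row/col 4 already zero → sign 0
signature = (2, 2, 1)

Answer: (2, 2, 1)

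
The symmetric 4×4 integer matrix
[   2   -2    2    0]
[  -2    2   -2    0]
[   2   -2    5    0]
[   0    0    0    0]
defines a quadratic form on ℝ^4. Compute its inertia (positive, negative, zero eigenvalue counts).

step 0: pivot 2 → sign +
step 1: pivot 3 → sign +
step 2: row/col 2 already zero → sign 0
step 3: row/col 3 already zero → sign 0
signature = (2, 0, 2)

Answer: (2, 0, 2)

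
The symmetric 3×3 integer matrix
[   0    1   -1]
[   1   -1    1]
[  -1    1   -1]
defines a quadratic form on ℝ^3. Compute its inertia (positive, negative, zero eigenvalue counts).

Answer: (1, 1, 1)

Derivation:
step 0: pivot -1 → sign −
step 1: pivot 1 → sign +
step 2: row/col 2 already zero → sign 0
signature = (1, 1, 1)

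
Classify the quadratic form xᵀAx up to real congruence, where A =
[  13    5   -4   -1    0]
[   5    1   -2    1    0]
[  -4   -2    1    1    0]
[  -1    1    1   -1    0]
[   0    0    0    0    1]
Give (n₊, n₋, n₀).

step 0: pivot 13 → sign +
step 1: pivot -12/13 → sign −
step 2: pivot 1 → sign +
step 3: pivot 1 → sign +
step 4: row/col 4 already zero → sign 0
signature = (3, 1, 1)

Answer: (3, 1, 1)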